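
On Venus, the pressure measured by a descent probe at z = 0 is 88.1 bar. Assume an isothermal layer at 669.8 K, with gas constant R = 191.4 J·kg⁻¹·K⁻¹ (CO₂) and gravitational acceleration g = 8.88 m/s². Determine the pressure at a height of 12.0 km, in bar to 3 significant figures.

Scale height: H = RT/g = 191.4 × 669.8 / 8.88 = 14437 m.
Barometric formula: P = P₀ exp(−z/H).
z/H = 12000/14437 = 0.83120; exp(−0.83120) = 0.43553.
P = 88.1 × 0.43553 = 38.370 bar.

P ≈ 38.4 bar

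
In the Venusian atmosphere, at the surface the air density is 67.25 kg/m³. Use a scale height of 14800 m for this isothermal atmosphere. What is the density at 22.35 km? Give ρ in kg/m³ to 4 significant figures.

ρ ≈ 14.85 kg/m³

In an isothermal atmosphere, density decays like pressure: ρ = ρ₀ exp(−z/H).
z/H = 22350/14800 = 1.5101; exp(−1.5101) = 0.22089.
ρ = 67.25 × 0.22089 = 14.855 kg/m³.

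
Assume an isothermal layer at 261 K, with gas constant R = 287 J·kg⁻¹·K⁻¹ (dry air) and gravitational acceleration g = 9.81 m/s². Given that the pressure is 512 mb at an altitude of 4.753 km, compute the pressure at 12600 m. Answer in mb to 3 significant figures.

Scale height: H = RT/g = 287 × 261 / 9.81 = 7635.8 m.
Between two levels, P₂ = P₁ exp(−Δz/H) with Δz = z₂ − z₁.
Δz = 12600 − 4753.0 = 7847.0 m; Δz/H = 7847.0/7635.8 = 1.0277.
P₂ = 512 × exp(−1.0277) = 512 × 0.35783 = 183.21 mb.

P ≈ 183 mb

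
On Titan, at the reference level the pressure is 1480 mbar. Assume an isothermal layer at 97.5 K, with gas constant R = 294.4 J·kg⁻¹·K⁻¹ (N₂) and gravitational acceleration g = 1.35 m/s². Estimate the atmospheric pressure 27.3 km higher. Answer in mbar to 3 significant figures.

P ≈ 410 mbar

Scale height: H = RT/g = 294.4 × 97.5 / 1.35 = 21262 m.
Barometric formula: P = P₀ exp(−z/H).
z/H = 27300/21262 = 1.2840; exp(−1.2840) = 0.27693.
P = 1480 × 0.27693 = 409.86 mbar.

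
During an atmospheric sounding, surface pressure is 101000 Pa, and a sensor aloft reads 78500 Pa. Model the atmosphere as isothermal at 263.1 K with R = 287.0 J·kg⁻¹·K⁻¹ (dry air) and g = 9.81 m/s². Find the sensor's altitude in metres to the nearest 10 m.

z ≈ 1940 m

Scale height: H = RT/g = 287.0 × 263.1 / 9.81 = 7697.2 m.
Invert the barometric formula: z = H ln(P₀/P).
P₀/P = 101000/78500 = 1.2866; ln(1.2866) = 0.25200.
z = 7697.2 × 0.25200 = 1939.7 m.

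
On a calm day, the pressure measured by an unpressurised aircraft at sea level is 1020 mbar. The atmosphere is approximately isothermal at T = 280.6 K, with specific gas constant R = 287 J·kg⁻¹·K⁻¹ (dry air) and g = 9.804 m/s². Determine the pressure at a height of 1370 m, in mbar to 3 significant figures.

Scale height: H = RT/g = 287 × 280.6 / 9.804 = 8214.2 m.
Barometric formula: P = P₀ exp(−z/H).
z/H = 1370.0/8214.2 = 0.16678; exp(−0.16678) = 0.84639.
P = 1020 × 0.84639 = 863.32 mbar.

P ≈ 863 mbar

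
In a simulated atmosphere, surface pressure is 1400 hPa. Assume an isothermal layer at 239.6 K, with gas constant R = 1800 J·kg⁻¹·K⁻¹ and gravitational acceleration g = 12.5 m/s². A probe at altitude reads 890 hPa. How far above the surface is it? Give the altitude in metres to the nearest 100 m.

z ≈ 15600 m

Scale height: H = RT/g = 1800 × 239.6 / 12.5 = 34502 m.
Invert the barometric formula: z = H ln(P₀/P).
P₀/P = 1400/890 = 1.5730; ln(1.5730) = 0.45298.
z = 34502 × 0.45298 = 15629 m.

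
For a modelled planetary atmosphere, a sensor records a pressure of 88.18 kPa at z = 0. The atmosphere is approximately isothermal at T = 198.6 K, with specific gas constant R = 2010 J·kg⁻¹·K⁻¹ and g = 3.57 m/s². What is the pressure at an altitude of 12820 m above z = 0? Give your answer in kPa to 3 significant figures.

P ≈ 78.6 kPa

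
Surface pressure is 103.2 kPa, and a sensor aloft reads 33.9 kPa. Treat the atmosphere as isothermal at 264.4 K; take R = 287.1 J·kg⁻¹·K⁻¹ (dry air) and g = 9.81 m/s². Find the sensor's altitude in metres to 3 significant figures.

Scale height: H = RT/g = 287.1 × 264.4 / 9.81 = 7737.9 m.
Invert the barometric formula: z = H ln(P₀/P).
P₀/P = 103.2/33.9 = 3.0442; ln(3.0442) = 1.1132.
z = 7737.9 × 1.1132 = 8613.8 m.

z ≈ 8610 m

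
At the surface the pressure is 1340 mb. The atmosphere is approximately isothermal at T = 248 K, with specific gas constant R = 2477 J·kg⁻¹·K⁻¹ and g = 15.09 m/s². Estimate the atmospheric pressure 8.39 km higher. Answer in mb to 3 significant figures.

P ≈ 1090 mb

Scale height: H = RT/g = 2477 × 248 / 15.09 = 40709 m.
Barometric formula: P = P₀ exp(−z/H).
z/H = 8390.0/40709 = 0.20610; exp(−0.20610) = 0.81375.
P = 1340 × 0.81375 = 1090.4 mb.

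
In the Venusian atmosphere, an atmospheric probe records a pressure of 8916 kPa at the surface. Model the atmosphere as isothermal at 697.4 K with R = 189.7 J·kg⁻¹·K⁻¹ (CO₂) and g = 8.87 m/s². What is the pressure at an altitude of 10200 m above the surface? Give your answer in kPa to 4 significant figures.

Scale height: H = RT/g = 189.7 × 697.4 / 8.87 = 14915 m.
Barometric formula: P = P₀ exp(−z/H).
z/H = 10200/14915 = 0.68388; exp(−0.68388) = 0.50466.
P = 8916 × 0.50466 = 4499.5 kPa.

P ≈ 4500 kPa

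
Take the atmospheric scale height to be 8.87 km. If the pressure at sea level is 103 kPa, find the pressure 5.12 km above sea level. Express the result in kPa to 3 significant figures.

P ≈ 57.8 kPa

Barometric formula: P = P₀ exp(−z/H).
z/H = 5120.0/8870.0 = 0.57723; exp(−0.57723) = 0.56145.
P = 103 × 0.56145 = 57.829 kPa.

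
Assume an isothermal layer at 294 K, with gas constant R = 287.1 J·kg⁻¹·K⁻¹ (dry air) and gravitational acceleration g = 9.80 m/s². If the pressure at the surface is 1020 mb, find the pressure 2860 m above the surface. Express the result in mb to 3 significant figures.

P ≈ 732 mb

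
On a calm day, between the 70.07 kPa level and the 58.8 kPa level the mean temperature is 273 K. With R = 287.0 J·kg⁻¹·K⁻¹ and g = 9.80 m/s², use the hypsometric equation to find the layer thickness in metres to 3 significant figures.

Δz ≈ 1400 m

Hypsometric equation: Δz = (R T̄/g) ln(P₁/P₂).
R T̄/g = 287.0 × 273 / 9.80 = 7995.0 m.
ln(70.07/58.8) = ln(1.1917) = 0.17538.
Δz = 7995.0 × 0.17538 = 1402.2 m.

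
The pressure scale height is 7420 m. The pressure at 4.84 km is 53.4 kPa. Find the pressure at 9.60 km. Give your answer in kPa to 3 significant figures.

Between two levels, P₂ = P₁ exp(−Δz/H) with Δz = z₂ − z₁.
Δz = 9600.0 − 4840.0 = 4760.0 m; Δz/H = 4760.0/7420.0 = 0.64151.
P₂ = 53.4 × exp(−0.64151) = 53.4 × 0.52650 = 28.115 kPa.

P ≈ 28.1 kPa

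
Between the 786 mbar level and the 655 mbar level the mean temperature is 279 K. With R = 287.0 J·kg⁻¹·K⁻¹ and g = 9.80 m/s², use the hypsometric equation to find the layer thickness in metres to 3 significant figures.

Δz ≈ 1490 m

Hypsometric equation: Δz = (R T̄/g) ln(P₁/P₂).
R T̄/g = 287.0 × 279 / 9.80 = 8170.7 m.
ln(786/655) = ln(1.2000) = 0.18232.
Δz = 8170.7 × 0.18232 = 1489.7 m.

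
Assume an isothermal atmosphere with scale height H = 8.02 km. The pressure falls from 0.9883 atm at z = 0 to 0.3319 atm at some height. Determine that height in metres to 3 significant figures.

Invert the barometric formula: z = H ln(P₀/P).
P₀/P = 0.9883/0.3319 = 2.9777; ln(2.9777) = 1.0912.
z = 8020.0 × 1.0912 = 8751.4 m.

z ≈ 8750 m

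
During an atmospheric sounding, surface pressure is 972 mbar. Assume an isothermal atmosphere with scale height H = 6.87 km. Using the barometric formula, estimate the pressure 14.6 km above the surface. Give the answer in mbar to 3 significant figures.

Barometric formula: P = P₀ exp(−z/H).
z/H = 14600/6870.0 = 2.1252; exp(−2.1252) = 0.11941.
P = 972 × 0.11941 = 116.07 mbar.

P ≈ 116 mbar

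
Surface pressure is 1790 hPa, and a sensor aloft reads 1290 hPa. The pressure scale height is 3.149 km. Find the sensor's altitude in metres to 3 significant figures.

z ≈ 1030 m

Invert the barometric formula: z = H ln(P₀/P).
P₀/P = 1790/1290 = 1.3876; ln(1.3876) = 0.32758.
z = 3149.0 × 0.32758 = 1031.5 m.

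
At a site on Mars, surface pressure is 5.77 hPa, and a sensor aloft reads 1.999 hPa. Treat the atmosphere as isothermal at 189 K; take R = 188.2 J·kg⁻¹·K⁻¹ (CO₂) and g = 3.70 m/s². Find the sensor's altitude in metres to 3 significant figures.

z ≈ 10200 m

Scale height: H = RT/g = 188.2 × 189 / 3.70 = 9613.5 m.
Invert the barometric formula: z = H ln(P₀/P).
P₀/P = 5.77/1.999 = 2.8864; ln(2.8864) = 1.0600.
z = 9613.5 × 1.0600 = 10190 m.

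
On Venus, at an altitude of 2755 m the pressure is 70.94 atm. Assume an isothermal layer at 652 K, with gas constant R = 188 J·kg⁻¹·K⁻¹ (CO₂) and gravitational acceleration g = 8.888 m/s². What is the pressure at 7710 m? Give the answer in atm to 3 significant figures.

P ≈ 49.5 atm

Scale height: H = RT/g = 188 × 652 / 8.888 = 13791 m.
Between two levels, P₂ = P₁ exp(−Δz/H) with Δz = z₂ − z₁.
Δz = 7710.0 − 2755.0 = 4955.0 m; Δz/H = 4955.0/13791 = 0.35929.
P₂ = 70.94 × exp(−0.35929) = 70.94 × 0.69817 = 49.528 atm.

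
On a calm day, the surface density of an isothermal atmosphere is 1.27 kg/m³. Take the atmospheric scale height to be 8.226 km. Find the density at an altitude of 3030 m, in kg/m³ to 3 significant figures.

ρ ≈ 0.879 kg/m³

In an isothermal atmosphere, density decays like pressure: ρ = ρ₀ exp(−z/H).
z/H = 3030.0/8226.0 = 0.36834; exp(−0.36834) = 0.69188.
ρ = 1.27 × 0.69188 = 0.87869 kg/m³.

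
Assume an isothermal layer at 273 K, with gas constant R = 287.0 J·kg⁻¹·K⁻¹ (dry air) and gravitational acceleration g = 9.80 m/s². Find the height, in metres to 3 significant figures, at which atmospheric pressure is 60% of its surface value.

z ≈ 4080 m

Scale height: H = RT/g = 287.0 × 273 / 9.80 = 7995.0 m.
Set P/P₀ = exp(−z/H) = 0.6, so z = −H ln(0.6).
−ln(0.6) = 0.51083; z = 7995.0 × 0.51083 = 4084.1 m.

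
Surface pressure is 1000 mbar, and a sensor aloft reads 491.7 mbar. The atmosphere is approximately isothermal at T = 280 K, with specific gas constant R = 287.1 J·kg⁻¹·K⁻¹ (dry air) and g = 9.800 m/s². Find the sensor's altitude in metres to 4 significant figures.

Scale height: H = RT/g = 287.1 × 280 / 9.800 = 8202.9 m.
Invert the barometric formula: z = H ln(P₀/P).
P₀/P = 1000/491.7 = 2.0338; ln(2.0338) = 0.70991.
z = 8202.9 × 0.70991 = 5823.3 m.

z ≈ 5823 m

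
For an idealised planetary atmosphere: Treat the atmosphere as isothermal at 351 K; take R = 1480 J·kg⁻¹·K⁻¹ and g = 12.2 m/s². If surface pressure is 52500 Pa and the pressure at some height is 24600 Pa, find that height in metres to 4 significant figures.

z ≈ 32280 m

Scale height: H = RT/g = 1480 × 351 / 12.2 = 42580 m.
Invert the barometric formula: z = H ln(P₀/P).
P₀/P = 52500/24600 = 2.1341; ln(2.1341) = 0.75805.
z = 42580 × 0.75805 = 32278 m.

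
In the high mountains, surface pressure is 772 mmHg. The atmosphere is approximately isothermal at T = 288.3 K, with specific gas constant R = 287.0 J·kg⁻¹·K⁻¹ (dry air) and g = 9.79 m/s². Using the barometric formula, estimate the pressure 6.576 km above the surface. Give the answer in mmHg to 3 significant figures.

P ≈ 355 mmHg

Scale height: H = RT/g = 287.0 × 288.3 / 9.79 = 8451.7 m.
Barometric formula: P = P₀ exp(−z/H).
z/H = 6576.0/8451.7 = 0.77807; exp(−0.77807) = 0.45929.
P = 772 × 0.45929 = 354.57 mmHg.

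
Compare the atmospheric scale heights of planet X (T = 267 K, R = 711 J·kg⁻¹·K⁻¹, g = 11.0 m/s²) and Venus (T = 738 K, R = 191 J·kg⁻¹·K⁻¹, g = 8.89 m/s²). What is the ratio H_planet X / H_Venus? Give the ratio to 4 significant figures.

H_planet X/H_Venus ≈ 1.088

H = RT/g for each body.
H_planet X = 711 × 267 / 11.0 = 17258 m.
H_Venus = 191 × 738 / 8.89 = 15856 m.
H_planet X/H_Venus = 17258/15856 = 1.0884.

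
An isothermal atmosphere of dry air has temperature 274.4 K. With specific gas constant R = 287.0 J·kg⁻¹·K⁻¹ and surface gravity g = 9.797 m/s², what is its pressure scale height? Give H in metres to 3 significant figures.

The scale height of an isothermal atmosphere is H = RT/g.
H = 287.0 × 274.4 / 9.797 = 78753/9.797 = 8038.5 m.

H ≈ 8040 m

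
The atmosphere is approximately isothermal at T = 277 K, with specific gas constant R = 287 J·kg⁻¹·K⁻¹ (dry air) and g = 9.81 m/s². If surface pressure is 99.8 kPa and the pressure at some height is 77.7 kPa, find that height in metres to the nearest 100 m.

Scale height: H = RT/g = 287 × 277 / 9.81 = 8103.9 m.
Invert the barometric formula: z = H ln(P₀/P).
P₀/P = 99.8/77.7 = 1.2844; ln(1.2844) = 0.25029.
z = 8103.9 × 0.25029 = 2028.3 m.

z ≈ 2000 m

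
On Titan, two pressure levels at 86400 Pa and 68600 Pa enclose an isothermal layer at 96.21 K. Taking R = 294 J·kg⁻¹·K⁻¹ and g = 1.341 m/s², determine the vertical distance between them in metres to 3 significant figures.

Δz ≈ 4870 m

Hypsometric equation: Δz = (R T̄/g) ln(P₁/P₂).
R T̄/g = 294 × 96.21 / 1.341 = 21093 m.
ln(86400/68600) = ln(1.2595) = 0.23071.
Δz = 21093 × 0.23071 = 4866.4 m.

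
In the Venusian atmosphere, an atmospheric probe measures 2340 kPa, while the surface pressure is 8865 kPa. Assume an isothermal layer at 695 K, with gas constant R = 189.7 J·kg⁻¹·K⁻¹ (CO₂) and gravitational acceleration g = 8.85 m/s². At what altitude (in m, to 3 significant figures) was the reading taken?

z ≈ 19800 m

Scale height: H = RT/g = 189.7 × 695 / 8.85 = 14897 m.
Invert the barometric formula: z = H ln(P₀/P).
P₀/P = 8865/2340 = 3.7885; ln(3.7885) = 1.3320.
z = 14897 × 1.3320 = 19843 m.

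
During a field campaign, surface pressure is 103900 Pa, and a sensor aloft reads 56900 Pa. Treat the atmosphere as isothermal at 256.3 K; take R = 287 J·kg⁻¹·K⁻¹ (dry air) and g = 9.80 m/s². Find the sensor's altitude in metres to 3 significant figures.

z ≈ 4520 m

Scale height: H = RT/g = 287 × 256.3 / 9.80 = 7505.9 m.
Invert the barometric formula: z = H ln(P₀/P).
P₀/P = 103900/56900 = 1.8260; ln(1.8260) = 0.60213.
z = 7505.9 × 0.60213 = 4519.5 m.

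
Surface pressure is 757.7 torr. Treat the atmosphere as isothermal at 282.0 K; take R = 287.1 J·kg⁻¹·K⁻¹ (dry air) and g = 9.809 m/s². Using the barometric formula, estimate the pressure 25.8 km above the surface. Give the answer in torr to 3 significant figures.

Scale height: H = RT/g = 287.1 × 282.0 / 9.809 = 8253.9 m.
Barometric formula: P = P₀ exp(−z/H).
z/H = 25800/8253.9 = 3.1258; exp(−3.1258) = 0.043902.
P = 757.7 × 0.043902 = 33.265 torr.

P ≈ 33.3 torr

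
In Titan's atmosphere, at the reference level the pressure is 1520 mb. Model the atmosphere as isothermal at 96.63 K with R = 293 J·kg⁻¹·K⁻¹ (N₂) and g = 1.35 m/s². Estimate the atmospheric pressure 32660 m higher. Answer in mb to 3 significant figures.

Scale height: H = RT/g = 293 × 96.63 / 1.35 = 20972 m.
Barometric formula: P = P₀ exp(−z/H).
z/H = 32660/20972 = 1.5573; exp(−1.5573) = 0.21070.
P = 1520 × 0.21070 = 320.26 mb.

P ≈ 320 mb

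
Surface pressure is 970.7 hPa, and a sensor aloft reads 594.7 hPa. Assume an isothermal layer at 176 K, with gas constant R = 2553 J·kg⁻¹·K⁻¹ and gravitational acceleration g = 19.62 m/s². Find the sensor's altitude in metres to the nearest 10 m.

Scale height: H = RT/g = 2553 × 176 / 19.62 = 22902 m.
Invert the barometric formula: z = H ln(P₀/P).
P₀/P = 970.7/594.7 = 1.6323; ln(1.6323) = 0.48999.
z = 22902 × 0.48999 = 11222 m.

z ≈ 11220 m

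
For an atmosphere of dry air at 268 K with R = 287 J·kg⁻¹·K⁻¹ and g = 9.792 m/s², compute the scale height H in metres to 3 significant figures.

H ≈ 7850 m

The scale height of an isothermal atmosphere is H = RT/g.
H = 287 × 268 / 9.792 = 76916/9.792 = 7855.0 m.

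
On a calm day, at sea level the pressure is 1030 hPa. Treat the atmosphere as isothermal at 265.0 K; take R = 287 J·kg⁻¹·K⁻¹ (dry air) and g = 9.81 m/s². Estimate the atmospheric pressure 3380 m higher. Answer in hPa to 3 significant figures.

P ≈ 666 hPa

Scale height: H = RT/g = 287 × 265.0 / 9.81 = 7752.8 m.
Barometric formula: P = P₀ exp(−z/H).
z/H = 3380.0/7752.8 = 0.43597; exp(−0.43597) = 0.64664.
P = 1030 × 0.64664 = 666.04 hPa.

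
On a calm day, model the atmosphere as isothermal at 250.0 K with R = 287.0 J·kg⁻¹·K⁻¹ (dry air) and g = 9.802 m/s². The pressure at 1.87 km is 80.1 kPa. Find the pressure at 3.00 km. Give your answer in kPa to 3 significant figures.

P ≈ 68.6 kPa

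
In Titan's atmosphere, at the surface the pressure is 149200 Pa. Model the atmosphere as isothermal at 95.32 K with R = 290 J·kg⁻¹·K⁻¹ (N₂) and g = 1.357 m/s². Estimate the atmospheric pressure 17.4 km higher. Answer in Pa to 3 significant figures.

Scale height: H = RT/g = 290 × 95.32 / 1.357 = 20371 m.
Barometric formula: P = P₀ exp(−z/H).
z/H = 17400/20371 = 0.85416; exp(−0.85416) = 0.42564.
P = 149200 × 0.42564 = 63505 Pa.

P ≈ 63500 Pa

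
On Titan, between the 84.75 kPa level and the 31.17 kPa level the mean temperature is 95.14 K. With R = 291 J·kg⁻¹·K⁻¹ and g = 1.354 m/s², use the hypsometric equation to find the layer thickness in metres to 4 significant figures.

Hypsometric equation: Δz = (R T̄/g) ln(P₁/P₂).
R T̄/g = 291 × 95.14 / 1.354 = 20447 m.
ln(84.75/31.17) = ln(2.7190) = 1.0003.
Δz = 20447 × 1.0003 = 20453 m.

Δz ≈ 20450 m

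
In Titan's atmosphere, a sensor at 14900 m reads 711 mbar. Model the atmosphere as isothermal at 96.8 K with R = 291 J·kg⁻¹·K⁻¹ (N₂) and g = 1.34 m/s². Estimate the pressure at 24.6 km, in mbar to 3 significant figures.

P ≈ 448 mbar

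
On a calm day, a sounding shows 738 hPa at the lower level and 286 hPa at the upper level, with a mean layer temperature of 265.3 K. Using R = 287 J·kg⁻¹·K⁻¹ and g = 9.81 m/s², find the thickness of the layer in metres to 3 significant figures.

Hypsometric equation: Δz = (R T̄/g) ln(P₁/P₂).
R T̄/g = 287 × 265.3 / 9.81 = 7761.6 m.
ln(738/286) = ln(2.5804) = 0.94794.
Δz = 7761.6 × 0.94794 = 7357.5 m.

Δz ≈ 7360 m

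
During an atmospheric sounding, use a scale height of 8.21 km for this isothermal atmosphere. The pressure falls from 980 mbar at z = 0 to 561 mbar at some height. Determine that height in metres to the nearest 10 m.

Invert the barometric formula: z = H ln(P₀/P).
P₀/P = 980/561 = 1.7469; ln(1.7469) = 0.55784.
z = 8210.0 × 0.55784 = 4579.9 m.

z ≈ 4580 m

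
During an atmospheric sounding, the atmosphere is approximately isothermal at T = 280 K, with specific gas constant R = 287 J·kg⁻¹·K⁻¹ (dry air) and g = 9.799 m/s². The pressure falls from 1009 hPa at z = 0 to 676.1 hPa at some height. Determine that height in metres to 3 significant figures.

Scale height: H = RT/g = 287 × 280 / 9.799 = 8200.8 m.
Invert the barometric formula: z = H ln(P₀/P).
P₀/P = 1009/676.1 = 1.4924; ln(1.4924) = 0.40039.
z = 8200.8 × 0.40039 = 3283.5 m.

z ≈ 3280 m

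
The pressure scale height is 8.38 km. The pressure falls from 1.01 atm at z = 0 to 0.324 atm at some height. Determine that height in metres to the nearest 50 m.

z ≈ 9550 m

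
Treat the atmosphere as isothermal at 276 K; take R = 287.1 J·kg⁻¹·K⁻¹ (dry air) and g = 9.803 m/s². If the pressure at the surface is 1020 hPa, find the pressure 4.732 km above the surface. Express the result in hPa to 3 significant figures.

Scale height: H = RT/g = 287.1 × 276 / 9.803 = 8083.2 m.
Barometric formula: P = P₀ exp(−z/H).
z/H = 4732.0/8083.2 = 0.58541; exp(−0.58541) = 0.55688.
P = 1020 × 0.55688 = 568.02 hPa.

P ≈ 568 hPa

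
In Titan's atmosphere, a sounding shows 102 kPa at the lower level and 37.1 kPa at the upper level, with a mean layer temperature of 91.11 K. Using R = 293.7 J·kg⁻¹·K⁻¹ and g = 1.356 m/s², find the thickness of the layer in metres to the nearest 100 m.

Δz ≈ 20000 m

Hypsometric equation: Δz = (R T̄/g) ln(P₁/P₂).
R T̄/g = 293.7 × 91.11 / 1.356 = 19734 m.
ln(102/37.1) = ln(2.7493) = 1.0113.
Δz = 19734 × 1.0113 = 19957 m.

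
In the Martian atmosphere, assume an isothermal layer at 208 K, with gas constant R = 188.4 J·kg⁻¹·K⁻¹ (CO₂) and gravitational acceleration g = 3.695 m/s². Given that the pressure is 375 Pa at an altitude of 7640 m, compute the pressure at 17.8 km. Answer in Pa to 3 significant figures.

Scale height: H = RT/g = 188.4 × 208 / 3.695 = 10605 m.
Between two levels, P₂ = P₁ exp(−Δz/H) with Δz = z₂ − z₁.
Δz = 17800 − 7640.0 = 10160 m; Δz/H = 10160/10605 = 0.95804.
P₂ = 375 × exp(−0.95804) = 375 × 0.38364 = 143.86 Pa.

P ≈ 144 Pa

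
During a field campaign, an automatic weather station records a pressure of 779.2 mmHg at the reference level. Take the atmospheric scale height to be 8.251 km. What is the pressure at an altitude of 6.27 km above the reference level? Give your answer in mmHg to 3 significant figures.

Barometric formula: P = P₀ exp(−z/H).
z/H = 6270.0/8251.0 = 0.75991; exp(−0.75991) = 0.46771.
P = 779.2 × 0.46771 = 364.44 mmHg.

P ≈ 364 mmHg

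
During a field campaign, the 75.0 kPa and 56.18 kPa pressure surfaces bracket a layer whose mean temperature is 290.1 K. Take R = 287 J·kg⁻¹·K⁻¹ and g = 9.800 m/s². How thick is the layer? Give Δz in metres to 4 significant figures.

Δz ≈ 2455 m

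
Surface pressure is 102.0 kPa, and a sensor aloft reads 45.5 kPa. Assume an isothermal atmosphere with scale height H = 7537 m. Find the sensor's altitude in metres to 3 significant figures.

z ≈ 6080 m

Invert the barometric formula: z = H ln(P₀/P).
P₀/P = 102.0/45.5 = 2.2418; ln(2.2418) = 0.80728.
z = 7537.0 × 0.80728 = 6084.5 m.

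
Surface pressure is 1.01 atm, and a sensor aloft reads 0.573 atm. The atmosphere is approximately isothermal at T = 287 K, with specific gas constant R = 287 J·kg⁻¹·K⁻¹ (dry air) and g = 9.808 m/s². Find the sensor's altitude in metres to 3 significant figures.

z ≈ 4760 m

Scale height: H = RT/g = 287 × 287 / 9.808 = 8398.1 m.
Invert the barometric formula: z = H ln(P₀/P).
P₀/P = 1.01/0.573 = 1.7627; ln(1.7627) = 0.56685.
z = 8398.1 × 0.56685 = 4760.5 m.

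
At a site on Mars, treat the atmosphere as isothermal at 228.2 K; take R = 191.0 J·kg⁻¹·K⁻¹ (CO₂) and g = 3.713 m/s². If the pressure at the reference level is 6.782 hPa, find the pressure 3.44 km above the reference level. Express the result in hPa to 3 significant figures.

Scale height: H = RT/g = 191.0 × 228.2 / 3.713 = 11739 m.
Barometric formula: P = P₀ exp(−z/H).
z/H = 3440.0/11739 = 0.29304; exp(−0.29304) = 0.74599.
P = 6.782 × 0.74599 = 5.0593 hPa.

P ≈ 5.06 hPa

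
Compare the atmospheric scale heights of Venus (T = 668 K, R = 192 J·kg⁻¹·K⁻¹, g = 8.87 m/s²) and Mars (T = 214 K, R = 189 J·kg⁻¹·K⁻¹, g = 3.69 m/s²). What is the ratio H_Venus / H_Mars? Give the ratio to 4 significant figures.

H_Venus/H_Mars ≈ 1.319

H = RT/g for each body.
H_Venus = 192 × 668 / 8.87 = 14460 m.
H_Mars = 189 × 214 / 3.69 = 10961 m.
H_Venus/H_Mars = 14460/10961 = 1.3192.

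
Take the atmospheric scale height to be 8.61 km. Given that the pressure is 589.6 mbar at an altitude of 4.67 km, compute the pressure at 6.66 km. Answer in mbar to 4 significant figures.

Between two levels, P₂ = P₁ exp(−Δz/H) with Δz = z₂ − z₁.
Δz = 6660.0 − 4670.0 = 1990.0 m; Δz/H = 1990.0/8610.0 = 0.23113.
P₂ = 589.6 × exp(−0.23113) = 589.6 × 0.79364 = 467.93 mbar.

P ≈ 467.9 mbar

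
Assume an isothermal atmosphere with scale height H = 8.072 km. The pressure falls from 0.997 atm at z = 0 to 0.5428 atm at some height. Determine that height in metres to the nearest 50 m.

Invert the barometric formula: z = H ln(P₀/P).
P₀/P = 0.997/0.5428 = 1.8368; ln(1.8368) = 0.60802.
z = 8072.0 × 0.60802 = 4907.9 m.

z ≈ 4900 m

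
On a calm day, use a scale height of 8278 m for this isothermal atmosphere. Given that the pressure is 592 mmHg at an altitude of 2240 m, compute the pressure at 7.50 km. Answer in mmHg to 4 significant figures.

P ≈ 313.6 mmHg

Between two levels, P₂ = P₁ exp(−Δz/H) with Δz = z₂ − z₁.
Δz = 7500.0 − 2240.0 = 5260.0 m; Δz/H = 5260.0/8278.0 = 0.63542.
P₂ = 592 × exp(−0.63542) = 592 × 0.52971 = 313.59 mmHg.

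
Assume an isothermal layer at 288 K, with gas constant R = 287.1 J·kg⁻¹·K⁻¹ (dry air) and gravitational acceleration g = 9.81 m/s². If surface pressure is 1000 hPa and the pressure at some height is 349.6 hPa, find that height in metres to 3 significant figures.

Scale height: H = RT/g = 287.1 × 288 / 9.81 = 8428.6 m.
Invert the barometric formula: z = H ln(P₀/P).
P₀/P = 1000/349.6 = 2.8604; ln(2.8604) = 1.0510.
z = 8428.6 × 1.0510 = 8858.5 m.

z ≈ 8860 m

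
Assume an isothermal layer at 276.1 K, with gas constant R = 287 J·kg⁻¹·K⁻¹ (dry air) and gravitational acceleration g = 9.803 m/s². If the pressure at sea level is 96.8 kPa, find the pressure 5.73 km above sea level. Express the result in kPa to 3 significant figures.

Scale height: H = RT/g = 287 × 276.1 / 9.803 = 8083.3 m.
Barometric formula: P = P₀ exp(−z/H).
z/H = 5730.0/8083.3 = 0.70887; exp(−0.70887) = 0.49220.
P = 96.8 × 0.49220 = 47.645 kPa.

P ≈ 47.6 kPa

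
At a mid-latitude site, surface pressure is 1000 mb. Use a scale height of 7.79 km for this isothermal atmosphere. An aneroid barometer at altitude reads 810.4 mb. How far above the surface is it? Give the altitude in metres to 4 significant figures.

z ≈ 1638 m

Invert the barometric formula: z = H ln(P₀/P).
P₀/P = 1000/810.4 = 1.2340; ln(1.2340) = 0.21026.
z = 7790.0 × 0.21026 = 1637.9 m.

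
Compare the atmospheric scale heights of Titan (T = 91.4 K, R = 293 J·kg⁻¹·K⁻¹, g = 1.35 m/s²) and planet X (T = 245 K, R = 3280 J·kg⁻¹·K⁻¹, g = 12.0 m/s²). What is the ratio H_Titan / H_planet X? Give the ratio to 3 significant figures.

H_Titan/H_planet X ≈ 0.296

H = RT/g for each body.
H_Titan = 293 × 91.4 / 1.35 = 19837 m.
H_planet X = 3280 × 245 / 12.0 = 66967 m.
H_Titan/H_planet X = 19837/66967 = 0.29622.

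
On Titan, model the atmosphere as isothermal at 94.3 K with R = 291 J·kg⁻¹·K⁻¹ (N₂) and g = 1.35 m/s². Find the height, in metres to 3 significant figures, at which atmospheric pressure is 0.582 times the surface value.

Scale height: H = RT/g = 291 × 94.3 / 1.35 = 20327 m.
Set P/P₀ = exp(−z/H) = 0.582, so z = −H ln(0.582).
−ln(0.582) = 0.54128; z = 20327 × 0.54128 = 11003 m.

z ≈ 11000 m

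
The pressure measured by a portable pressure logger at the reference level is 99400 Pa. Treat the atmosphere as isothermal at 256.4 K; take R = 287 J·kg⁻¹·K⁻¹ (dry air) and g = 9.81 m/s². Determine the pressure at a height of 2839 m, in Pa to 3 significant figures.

P ≈ 68100 Pa

Scale height: H = RT/g = 287 × 256.4 / 9.81 = 7501.2 m.
Barometric formula: P = P₀ exp(−z/H).
z/H = 2839.0/7501.2 = 0.37847; exp(−0.37847) = 0.68491.
P = 99400 × 0.68491 = 68080 Pa.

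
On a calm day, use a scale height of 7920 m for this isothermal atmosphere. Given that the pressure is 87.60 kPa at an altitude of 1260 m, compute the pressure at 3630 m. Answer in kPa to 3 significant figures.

Between two levels, P₂ = P₁ exp(−Δz/H) with Δz = z₂ − z₁.
Δz = 3630.0 − 1260.0 = 2370.0 m; Δz/H = 2370.0/7920.0 = 0.29924.
P₂ = 87.60 × exp(−0.29924) = 87.60 × 0.74138 = 64.945 kPa.

P ≈ 64.9 kPa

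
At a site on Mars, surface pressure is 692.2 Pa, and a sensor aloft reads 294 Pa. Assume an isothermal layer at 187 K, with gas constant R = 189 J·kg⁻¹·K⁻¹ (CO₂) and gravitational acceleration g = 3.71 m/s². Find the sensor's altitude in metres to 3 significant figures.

z ≈ 8160 m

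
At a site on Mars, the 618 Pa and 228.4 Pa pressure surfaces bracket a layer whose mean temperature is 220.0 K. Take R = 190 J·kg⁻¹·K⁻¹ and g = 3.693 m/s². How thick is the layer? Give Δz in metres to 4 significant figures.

Δz ≈ 11270 m

Hypsometric equation: Δz = (R T̄/g) ln(P₁/P₂).
R T̄/g = 190 × 220.0 / 3.693 = 11319 m.
ln(618/228.4) = ln(2.7058) = 0.99540.
Δz = 11319 × 0.99540 = 11267 m.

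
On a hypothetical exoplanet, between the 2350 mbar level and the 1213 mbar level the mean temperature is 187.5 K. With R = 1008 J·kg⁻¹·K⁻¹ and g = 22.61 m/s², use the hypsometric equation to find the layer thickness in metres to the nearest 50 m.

Δz ≈ 5550 m

Hypsometric equation: Δz = (R T̄/g) ln(P₁/P₂).
R T̄/g = 1008 × 187.5 / 22.61 = 8359.1 m.
ln(2350/1213) = ln(1.9373) = 0.66130.
Δz = 8359.1 × 0.66130 = 5527.9 m.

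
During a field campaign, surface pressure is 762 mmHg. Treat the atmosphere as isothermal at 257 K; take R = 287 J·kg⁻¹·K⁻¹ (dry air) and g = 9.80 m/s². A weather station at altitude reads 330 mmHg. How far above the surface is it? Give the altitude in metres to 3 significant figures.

Scale height: H = RT/g = 287 × 257 / 9.80 = 7526.4 m.
Invert the barometric formula: z = H ln(P₀/P).
P₀/P = 762/330 = 2.3091; ln(2.3091) = 0.83686.
z = 7526.4 × 0.83686 = 6298.5 m.

z ≈ 6300 m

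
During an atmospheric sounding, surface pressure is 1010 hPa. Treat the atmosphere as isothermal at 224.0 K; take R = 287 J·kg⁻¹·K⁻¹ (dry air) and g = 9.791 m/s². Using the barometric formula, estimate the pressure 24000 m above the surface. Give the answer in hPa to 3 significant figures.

Scale height: H = RT/g = 287 × 224.0 / 9.791 = 6566.0 m.
Barometric formula: P = P₀ exp(−z/H).
z/H = 24000/6566.0 = 3.6552; exp(−3.6552) = 0.025856.
P = 1010 × 0.025856 = 26.115 hPa.

P ≈ 26.1 hPa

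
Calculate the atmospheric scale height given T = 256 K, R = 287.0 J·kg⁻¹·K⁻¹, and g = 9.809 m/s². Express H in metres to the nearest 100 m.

H ≈ 7500 m

The scale height of an isothermal atmosphere is H = RT/g.
H = 287.0 × 256 / 9.809 = 73472/9.809 = 7490.3 m.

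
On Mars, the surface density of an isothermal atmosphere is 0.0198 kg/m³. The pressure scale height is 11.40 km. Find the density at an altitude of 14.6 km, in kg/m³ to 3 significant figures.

ρ ≈ 0.00550 kg/m³

In an isothermal atmosphere, density decays like pressure: ρ = ρ₀ exp(−z/H).
z/H = 14600/11400 = 1.2807; exp(−1.2807) = 0.27784.
ρ = 0.0198 × 0.27784 = 0.0055012 kg/m³.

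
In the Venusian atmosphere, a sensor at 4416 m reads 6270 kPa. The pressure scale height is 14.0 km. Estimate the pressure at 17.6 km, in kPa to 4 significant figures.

P ≈ 2445 kPa

Between two levels, P₂ = P₁ exp(−Δz/H) with Δz = z₂ − z₁.
Δz = 17600 − 4416.0 = 13184 m; Δz/H = 13184/14000 = 0.94171.
P₂ = 6270 × exp(−0.94171) = 6270 × 0.38996 = 2445.0 kPa.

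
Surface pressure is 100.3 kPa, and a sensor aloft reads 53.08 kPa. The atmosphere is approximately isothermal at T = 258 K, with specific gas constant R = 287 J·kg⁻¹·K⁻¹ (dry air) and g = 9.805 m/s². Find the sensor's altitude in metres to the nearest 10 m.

z ≈ 4810 m

Scale height: H = RT/g = 287 × 258 / 9.805 = 7551.9 m.
Invert the barometric formula: z = H ln(P₀/P).
P₀/P = 100.3/53.08 = 1.8896; ln(1.8896) = 0.63637.
z = 7551.9 × 0.63637 = 4805.8 m.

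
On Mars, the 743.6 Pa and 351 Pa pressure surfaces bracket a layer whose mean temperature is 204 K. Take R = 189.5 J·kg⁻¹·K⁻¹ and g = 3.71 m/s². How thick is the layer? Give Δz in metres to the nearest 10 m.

Δz ≈ 7820 m

Hypsometric equation: Δz = (R T̄/g) ln(P₁/P₂).
R T̄/g = 189.5 × 204 / 3.71 = 10420 m.
ln(743.6/351) = ln(2.1185) = 0.75071.
Δz = 10420 × 0.75071 = 7822.4 m.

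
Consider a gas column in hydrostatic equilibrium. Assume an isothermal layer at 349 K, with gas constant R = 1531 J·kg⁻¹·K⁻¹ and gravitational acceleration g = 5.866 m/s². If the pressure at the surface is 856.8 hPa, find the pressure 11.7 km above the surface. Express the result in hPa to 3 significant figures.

P ≈ 754 hPa

Scale height: H = RT/g = 1531 × 349 / 5.866 = 91087 m.
Barometric formula: P = P₀ exp(−z/H).
z/H = 11700/91087 = 0.12845; exp(−0.12845) = 0.87946.
P = 856.8 × 0.87946 = 753.52 hPa.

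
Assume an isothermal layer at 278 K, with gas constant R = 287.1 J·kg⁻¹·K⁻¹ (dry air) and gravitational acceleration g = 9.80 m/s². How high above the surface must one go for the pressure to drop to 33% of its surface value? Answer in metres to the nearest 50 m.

z ≈ 9050 m

Scale height: H = RT/g = 287.1 × 278 / 9.80 = 8144.3 m.
Set P/P₀ = exp(−z/H) = 0.33, so z = −H ln(0.33).
−ln(0.33) = 1.1087; z = 8144.3 × 1.1087 = 9029.6 m.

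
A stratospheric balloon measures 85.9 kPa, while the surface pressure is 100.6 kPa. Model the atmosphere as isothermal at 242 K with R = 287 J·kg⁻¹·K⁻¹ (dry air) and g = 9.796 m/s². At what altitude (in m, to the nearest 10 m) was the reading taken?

z ≈ 1120 m

Scale height: H = RT/g = 287 × 242 / 9.796 = 7090.0 m.
Invert the barometric formula: z = H ln(P₀/P).
P₀/P = 100.6/85.9 = 1.1711; ln(1.1711) = 0.15794.
z = 7090.0 × 0.15794 = 1119.8 m.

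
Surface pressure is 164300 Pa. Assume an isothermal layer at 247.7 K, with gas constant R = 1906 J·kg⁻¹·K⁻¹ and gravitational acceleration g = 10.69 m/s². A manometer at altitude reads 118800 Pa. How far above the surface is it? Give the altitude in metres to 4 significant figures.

Scale height: H = RT/g = 1906 × 247.7 / 10.69 = 44164 m.
Invert the barometric formula: z = H ln(P₀/P).
P₀/P = 164300/118800 = 1.3830; ln(1.3830) = 0.32426.
z = 44164 × 0.32426 = 14321 m.

z ≈ 14320 m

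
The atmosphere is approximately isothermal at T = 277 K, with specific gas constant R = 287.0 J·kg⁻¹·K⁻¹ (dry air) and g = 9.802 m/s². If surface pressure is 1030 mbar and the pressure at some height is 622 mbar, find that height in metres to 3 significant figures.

z ≈ 4090 m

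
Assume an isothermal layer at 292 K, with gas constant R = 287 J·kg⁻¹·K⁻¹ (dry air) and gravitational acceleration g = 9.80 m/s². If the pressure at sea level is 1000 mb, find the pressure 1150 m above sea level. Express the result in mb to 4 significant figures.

P ≈ 874.2 mb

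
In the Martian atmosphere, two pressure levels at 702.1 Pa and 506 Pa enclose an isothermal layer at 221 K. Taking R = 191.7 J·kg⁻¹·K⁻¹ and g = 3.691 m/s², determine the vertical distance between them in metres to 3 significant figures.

Δz ≈ 3760 m

Hypsometric equation: Δz = (R T̄/g) ln(P₁/P₂).
R T̄/g = 191.7 × 221 / 3.691 = 11478 m.
ln(702.1/506) = ln(1.3875) = 0.32750.
Δz = 11478 × 0.32750 = 3759.0 m.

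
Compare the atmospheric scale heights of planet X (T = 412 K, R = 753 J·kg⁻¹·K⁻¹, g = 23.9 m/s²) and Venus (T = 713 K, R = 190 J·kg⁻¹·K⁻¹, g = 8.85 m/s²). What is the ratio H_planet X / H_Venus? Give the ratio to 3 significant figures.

H = RT/g for each body.
H_planet X = 753 × 412 / 23.9 = 12981 m.
H_Venus = 190 × 713 / 8.85 = 15307 m.
H_planet X/H_Venus = 12981/15307 = 0.84804.

H_planet X/H_Venus ≈ 0.848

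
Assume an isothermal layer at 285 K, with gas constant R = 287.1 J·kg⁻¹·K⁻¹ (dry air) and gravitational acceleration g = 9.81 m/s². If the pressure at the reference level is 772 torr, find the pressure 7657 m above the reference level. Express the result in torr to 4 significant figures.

P ≈ 308.3 torr

Scale height: H = RT/g = 287.1 × 285 / 9.81 = 8340.8 m.
Barometric formula: P = P₀ exp(−z/H).
z/H = 7657.0/8340.8 = 0.91802; exp(−0.91802) = 0.39931.
P = 772 × 0.39931 = 308.27 torr.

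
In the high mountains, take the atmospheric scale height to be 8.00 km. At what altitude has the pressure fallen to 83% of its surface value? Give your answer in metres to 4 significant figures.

z ≈ 1491 m

Set P/P₀ = exp(−z/H) = 0.83, so z = −H ln(0.83).
−ln(0.83) = 0.18633; z = 8000.0 × 0.18633 = 1490.6 m.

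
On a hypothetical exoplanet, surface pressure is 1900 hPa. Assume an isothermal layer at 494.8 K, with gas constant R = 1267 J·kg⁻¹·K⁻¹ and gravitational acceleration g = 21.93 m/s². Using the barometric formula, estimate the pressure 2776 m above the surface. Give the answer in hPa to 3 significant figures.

P ≈ 1720 hPa

Scale height: H = RT/g = 1267 × 494.8 / 21.93 = 28587 m.
Barometric formula: P = P₀ exp(−z/H).
z/H = 2776.0/28587 = 0.097107; exp(−0.097107) = 0.90746.
P = 1900 × 0.90746 = 1724.2 hPa.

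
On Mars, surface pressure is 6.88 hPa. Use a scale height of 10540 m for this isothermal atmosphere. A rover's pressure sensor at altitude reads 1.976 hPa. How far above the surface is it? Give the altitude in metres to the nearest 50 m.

z ≈ 13150 m

Invert the barometric formula: z = H ln(P₀/P).
P₀/P = 6.88/1.976 = 3.4818; ln(3.4818) = 1.2475.
z = 10540 × 1.2475 = 13149 m.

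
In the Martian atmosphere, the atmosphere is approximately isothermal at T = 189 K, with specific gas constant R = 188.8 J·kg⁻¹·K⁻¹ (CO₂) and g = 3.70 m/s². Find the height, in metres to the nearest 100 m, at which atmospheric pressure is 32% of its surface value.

Scale height: H = RT/g = 188.8 × 189 / 3.70 = 9644.1 m.
Set P/P₀ = exp(−z/H) = 0.32, so z = −H ln(0.32).
−ln(0.32) = 1.1394; z = 9644.1 × 1.1394 = 10988 m.

z ≈ 11000 m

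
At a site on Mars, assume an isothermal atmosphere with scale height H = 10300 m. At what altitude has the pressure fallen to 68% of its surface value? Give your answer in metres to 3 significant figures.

Set P/P₀ = exp(−z/H) = 0.68, so z = −H ln(0.68).
−ln(0.68) = 0.38566; z = 10300 × 0.38566 = 3972.3 m.

z ≈ 3970 m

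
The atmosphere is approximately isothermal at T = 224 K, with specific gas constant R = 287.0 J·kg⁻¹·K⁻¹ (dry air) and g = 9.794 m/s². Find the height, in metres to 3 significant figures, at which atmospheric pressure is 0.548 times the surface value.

Scale height: H = RT/g = 287.0 × 224 / 9.794 = 6564.0 m.
Set P/P₀ = exp(−z/H) = 0.548, so z = −H ln(0.548).
−ln(0.548) = 0.60148; z = 6564.0 × 0.60148 = 3948.1 m.

z ≈ 3950 m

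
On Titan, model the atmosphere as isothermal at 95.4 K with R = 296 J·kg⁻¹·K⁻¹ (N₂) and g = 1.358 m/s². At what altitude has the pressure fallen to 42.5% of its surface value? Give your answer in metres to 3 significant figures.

Scale height: H = RT/g = 296 × 95.4 / 1.358 = 20794 m.
Set P/P₀ = exp(−z/H) = 0.425, so z = −H ln(0.425).
−ln(0.425) = 0.85567; z = 20794 × 0.85567 = 17793 m.

z ≈ 17800 m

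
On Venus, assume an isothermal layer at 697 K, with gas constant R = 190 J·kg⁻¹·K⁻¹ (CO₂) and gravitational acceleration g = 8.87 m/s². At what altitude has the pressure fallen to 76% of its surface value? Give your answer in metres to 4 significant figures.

Scale height: H = RT/g = 190 × 697 / 8.87 = 14930 m.
Set P/P₀ = exp(−z/H) = 0.76, so z = −H ln(0.76).
−ln(0.76) = 0.27444; z = 14930 × 0.27444 = 4097.4 m.

z ≈ 4097 m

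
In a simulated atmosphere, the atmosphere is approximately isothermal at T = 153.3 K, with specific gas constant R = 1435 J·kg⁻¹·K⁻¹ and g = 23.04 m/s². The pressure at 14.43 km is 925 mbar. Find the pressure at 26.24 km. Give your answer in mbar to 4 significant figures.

Scale height: H = RT/g = 1435 × 153.3 / 23.04 = 9548.0 m.
Between two levels, P₂ = P₁ exp(−Δz/H) with Δz = z₂ − z₁.
Δz = 26240 − 14430 = 11810 m; Δz/H = 11810/9548.0 = 1.2369.
P₂ = 925 × exp(−1.2369) = 925 × 0.29028 = 268.51 mbar.

P ≈ 268.5 mbar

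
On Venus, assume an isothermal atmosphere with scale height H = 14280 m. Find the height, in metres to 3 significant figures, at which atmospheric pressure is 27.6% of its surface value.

Set P/P₀ = exp(−z/H) = 0.276, so z = −H ln(0.276).
−ln(0.276) = 1.2874; z = 14280 × 1.2874 = 18384 m.

z ≈ 18400 m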